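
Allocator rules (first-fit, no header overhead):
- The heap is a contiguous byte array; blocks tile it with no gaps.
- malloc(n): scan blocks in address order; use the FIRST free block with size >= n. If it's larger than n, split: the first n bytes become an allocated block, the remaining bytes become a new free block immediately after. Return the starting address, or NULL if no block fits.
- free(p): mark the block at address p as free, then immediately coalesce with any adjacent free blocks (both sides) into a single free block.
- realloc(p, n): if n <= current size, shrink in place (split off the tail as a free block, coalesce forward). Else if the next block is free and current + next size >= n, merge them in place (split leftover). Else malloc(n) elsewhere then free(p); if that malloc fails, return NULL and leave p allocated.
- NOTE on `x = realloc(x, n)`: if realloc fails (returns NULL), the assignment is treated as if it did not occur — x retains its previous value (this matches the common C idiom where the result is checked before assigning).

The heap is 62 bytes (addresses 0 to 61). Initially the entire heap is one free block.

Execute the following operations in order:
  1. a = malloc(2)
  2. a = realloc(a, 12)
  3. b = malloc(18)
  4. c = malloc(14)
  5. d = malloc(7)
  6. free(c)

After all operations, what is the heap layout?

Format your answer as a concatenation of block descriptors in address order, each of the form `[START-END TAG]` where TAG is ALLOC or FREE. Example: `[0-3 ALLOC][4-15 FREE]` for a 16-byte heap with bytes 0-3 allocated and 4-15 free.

Answer: [0-11 ALLOC][12-29 ALLOC][30-43 FREE][44-50 ALLOC][51-61 FREE]

Derivation:
Op 1: a = malloc(2) -> a = 0; heap: [0-1 ALLOC][2-61 FREE]
Op 2: a = realloc(a, 12) -> a = 0; heap: [0-11 ALLOC][12-61 FREE]
Op 3: b = malloc(18) -> b = 12; heap: [0-11 ALLOC][12-29 ALLOC][30-61 FREE]
Op 4: c = malloc(14) -> c = 30; heap: [0-11 ALLOC][12-29 ALLOC][30-43 ALLOC][44-61 FREE]
Op 5: d = malloc(7) -> d = 44; heap: [0-11 ALLOC][12-29 ALLOC][30-43 ALLOC][44-50 ALLOC][51-61 FREE]
Op 6: free(c) -> (freed c); heap: [0-11 ALLOC][12-29 ALLOC][30-43 FREE][44-50 ALLOC][51-61 FREE]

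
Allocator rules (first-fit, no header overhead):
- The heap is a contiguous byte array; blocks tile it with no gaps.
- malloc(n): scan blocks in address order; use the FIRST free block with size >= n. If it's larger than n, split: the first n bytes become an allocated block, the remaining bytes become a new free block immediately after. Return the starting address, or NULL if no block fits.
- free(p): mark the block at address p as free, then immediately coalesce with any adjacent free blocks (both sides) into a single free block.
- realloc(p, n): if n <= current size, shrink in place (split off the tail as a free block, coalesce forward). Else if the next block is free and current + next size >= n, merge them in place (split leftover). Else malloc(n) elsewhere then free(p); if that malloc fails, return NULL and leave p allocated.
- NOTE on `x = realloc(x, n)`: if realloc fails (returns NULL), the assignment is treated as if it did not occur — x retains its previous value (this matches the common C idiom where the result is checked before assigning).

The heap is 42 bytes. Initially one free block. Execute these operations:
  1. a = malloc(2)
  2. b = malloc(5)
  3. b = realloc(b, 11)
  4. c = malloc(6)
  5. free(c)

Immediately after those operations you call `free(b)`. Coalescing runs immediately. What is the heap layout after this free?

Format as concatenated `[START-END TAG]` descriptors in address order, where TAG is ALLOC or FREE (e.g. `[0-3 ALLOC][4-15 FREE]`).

Op 1: a = malloc(2) -> a = 0; heap: [0-1 ALLOC][2-41 FREE]
Op 2: b = malloc(5) -> b = 2; heap: [0-1 ALLOC][2-6 ALLOC][7-41 FREE]
Op 3: b = realloc(b, 11) -> b = 2; heap: [0-1 ALLOC][2-12 ALLOC][13-41 FREE]
Op 4: c = malloc(6) -> c = 13; heap: [0-1 ALLOC][2-12 ALLOC][13-18 ALLOC][19-41 FREE]
Op 5: free(c) -> (freed c); heap: [0-1 ALLOC][2-12 ALLOC][13-41 FREE]
free(b): b = 2 -> block [2-12 ALLOC]; mark free, coalesce with adjacent free neighbors -> [0-1 ALLOC][2-41 FREE]

Answer: [0-1 ALLOC][2-41 FREE]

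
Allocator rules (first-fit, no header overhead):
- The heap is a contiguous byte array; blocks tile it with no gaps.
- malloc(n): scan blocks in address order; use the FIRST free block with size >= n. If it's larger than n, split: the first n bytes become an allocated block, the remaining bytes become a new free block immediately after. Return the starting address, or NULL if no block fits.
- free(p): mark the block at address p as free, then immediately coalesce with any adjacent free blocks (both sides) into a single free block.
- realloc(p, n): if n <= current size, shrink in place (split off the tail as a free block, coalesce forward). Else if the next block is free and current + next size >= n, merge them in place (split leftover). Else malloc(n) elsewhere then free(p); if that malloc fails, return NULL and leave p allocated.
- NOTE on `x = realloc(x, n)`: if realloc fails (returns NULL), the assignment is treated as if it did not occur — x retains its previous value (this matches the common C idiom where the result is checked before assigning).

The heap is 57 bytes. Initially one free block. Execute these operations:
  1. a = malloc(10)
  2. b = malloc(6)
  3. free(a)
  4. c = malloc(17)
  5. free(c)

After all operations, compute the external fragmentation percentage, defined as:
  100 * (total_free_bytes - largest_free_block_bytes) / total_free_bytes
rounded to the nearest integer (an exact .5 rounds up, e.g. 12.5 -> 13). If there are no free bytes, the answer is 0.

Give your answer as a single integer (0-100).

Op 1: a = malloc(10) -> a = 0; heap: [0-9 ALLOC][10-56 FREE]
Op 2: b = malloc(6) -> b = 10; heap: [0-9 ALLOC][10-15 ALLOC][16-56 FREE]
Op 3: free(a) -> (freed a); heap: [0-9 FREE][10-15 ALLOC][16-56 FREE]
Op 4: c = malloc(17) -> c = 16; heap: [0-9 FREE][10-15 ALLOC][16-32 ALLOC][33-56 FREE]
Op 5: free(c) -> (freed c); heap: [0-9 FREE][10-15 ALLOC][16-56 FREE]
Free blocks: [10 41] total_free=51 largest=41 -> 100*(51-41)/51 = 1000/51 ≈ 19.608 -> rounds to 20

Answer: 20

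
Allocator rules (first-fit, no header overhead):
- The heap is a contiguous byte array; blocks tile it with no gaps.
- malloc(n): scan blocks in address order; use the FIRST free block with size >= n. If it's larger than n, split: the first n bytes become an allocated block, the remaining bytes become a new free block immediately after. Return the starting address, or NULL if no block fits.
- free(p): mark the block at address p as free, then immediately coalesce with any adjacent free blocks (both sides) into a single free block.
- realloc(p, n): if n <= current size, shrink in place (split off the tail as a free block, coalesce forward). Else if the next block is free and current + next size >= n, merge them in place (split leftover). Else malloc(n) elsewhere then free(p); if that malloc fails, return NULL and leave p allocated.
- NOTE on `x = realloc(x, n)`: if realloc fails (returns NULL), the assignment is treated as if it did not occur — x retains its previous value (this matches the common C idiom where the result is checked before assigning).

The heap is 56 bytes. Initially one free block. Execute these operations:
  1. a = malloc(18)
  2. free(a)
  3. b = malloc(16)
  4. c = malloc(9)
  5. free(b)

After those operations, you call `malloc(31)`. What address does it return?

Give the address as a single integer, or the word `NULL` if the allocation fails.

Answer: 25

Derivation:
Op 1: a = malloc(18) -> a = 0; heap: [0-17 ALLOC][18-55 FREE]
Op 2: free(a) -> (freed a); heap: [0-55 FREE]
Op 3: b = malloc(16) -> b = 0; heap: [0-15 ALLOC][16-55 FREE]
Op 4: c = malloc(9) -> c = 16; heap: [0-15 ALLOC][16-24 ALLOC][25-55 FREE]
Op 5: free(b) -> (freed b); heap: [0-15 FREE][16-24 ALLOC][25-55 FREE]
malloc(31): first-fit scan over [0-15 FREE][16-24 ALLOC][25-55 FREE] -> 25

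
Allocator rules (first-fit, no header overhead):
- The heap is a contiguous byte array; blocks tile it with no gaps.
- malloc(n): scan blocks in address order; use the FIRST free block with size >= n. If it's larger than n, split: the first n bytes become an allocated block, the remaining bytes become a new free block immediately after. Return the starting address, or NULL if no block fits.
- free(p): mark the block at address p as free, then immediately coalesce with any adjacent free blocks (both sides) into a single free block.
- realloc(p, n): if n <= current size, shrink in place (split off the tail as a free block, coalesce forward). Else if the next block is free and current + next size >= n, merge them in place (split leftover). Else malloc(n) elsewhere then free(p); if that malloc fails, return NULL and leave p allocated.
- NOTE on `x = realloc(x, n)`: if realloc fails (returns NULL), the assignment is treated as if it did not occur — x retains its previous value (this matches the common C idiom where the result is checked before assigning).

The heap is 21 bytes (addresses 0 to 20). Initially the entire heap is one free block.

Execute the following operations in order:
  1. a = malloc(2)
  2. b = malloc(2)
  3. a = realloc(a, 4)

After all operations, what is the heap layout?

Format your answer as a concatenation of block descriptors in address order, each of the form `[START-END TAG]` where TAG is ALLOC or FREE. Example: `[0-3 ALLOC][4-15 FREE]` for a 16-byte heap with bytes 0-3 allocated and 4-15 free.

Op 1: a = malloc(2) -> a = 0; heap: [0-1 ALLOC][2-20 FREE]
Op 2: b = malloc(2) -> b = 2; heap: [0-1 ALLOC][2-3 ALLOC][4-20 FREE]
Op 3: a = realloc(a, 4) -> a = 4; heap: [0-1 FREE][2-3 ALLOC][4-7 ALLOC][8-20 FREE]

Answer: [0-1 FREE][2-3 ALLOC][4-7 ALLOC][8-20 FREE]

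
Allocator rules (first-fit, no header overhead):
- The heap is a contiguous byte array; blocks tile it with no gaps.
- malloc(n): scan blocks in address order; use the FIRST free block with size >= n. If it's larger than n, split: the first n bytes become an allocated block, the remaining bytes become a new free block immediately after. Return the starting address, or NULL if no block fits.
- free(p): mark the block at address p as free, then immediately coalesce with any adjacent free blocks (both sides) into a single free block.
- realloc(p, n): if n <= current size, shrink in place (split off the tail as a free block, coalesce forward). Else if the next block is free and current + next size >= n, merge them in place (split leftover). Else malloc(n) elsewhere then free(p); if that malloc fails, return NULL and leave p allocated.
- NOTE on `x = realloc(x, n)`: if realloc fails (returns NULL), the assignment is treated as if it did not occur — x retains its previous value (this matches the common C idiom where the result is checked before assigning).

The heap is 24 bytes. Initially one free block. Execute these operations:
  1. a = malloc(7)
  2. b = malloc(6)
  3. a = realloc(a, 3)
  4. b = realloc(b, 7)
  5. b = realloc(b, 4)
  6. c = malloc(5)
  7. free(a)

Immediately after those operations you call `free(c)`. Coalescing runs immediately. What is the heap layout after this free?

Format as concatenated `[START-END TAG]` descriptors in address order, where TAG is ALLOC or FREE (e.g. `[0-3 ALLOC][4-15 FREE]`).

Answer: [0-6 FREE][7-10 ALLOC][11-23 FREE]

Derivation:
Op 1: a = malloc(7) -> a = 0; heap: [0-6 ALLOC][7-23 FREE]
Op 2: b = malloc(6) -> b = 7; heap: [0-6 ALLOC][7-12 ALLOC][13-23 FREE]
Op 3: a = realloc(a, 3) -> a = 0; heap: [0-2 ALLOC][3-6 FREE][7-12 ALLOC][13-23 FREE]
Op 4: b = realloc(b, 7) -> b = 7; heap: [0-2 ALLOC][3-6 FREE][7-13 ALLOC][14-23 FREE]
Op 5: b = realloc(b, 4) -> b = 7; heap: [0-2 ALLOC][3-6 FREE][7-10 ALLOC][11-23 FREE]
Op 6: c = malloc(5) -> c = 11; heap: [0-2 ALLOC][3-6 FREE][7-10 ALLOC][11-15 ALLOC][16-23 FREE]
Op 7: free(a) -> (freed a); heap: [0-6 FREE][7-10 ALLOC][11-15 ALLOC][16-23 FREE]
free(c): c = 11 -> block [11-15 ALLOC]; mark free, coalesce with adjacent free neighbors -> [0-6 FREE][7-10 ALLOC][11-23 FREE]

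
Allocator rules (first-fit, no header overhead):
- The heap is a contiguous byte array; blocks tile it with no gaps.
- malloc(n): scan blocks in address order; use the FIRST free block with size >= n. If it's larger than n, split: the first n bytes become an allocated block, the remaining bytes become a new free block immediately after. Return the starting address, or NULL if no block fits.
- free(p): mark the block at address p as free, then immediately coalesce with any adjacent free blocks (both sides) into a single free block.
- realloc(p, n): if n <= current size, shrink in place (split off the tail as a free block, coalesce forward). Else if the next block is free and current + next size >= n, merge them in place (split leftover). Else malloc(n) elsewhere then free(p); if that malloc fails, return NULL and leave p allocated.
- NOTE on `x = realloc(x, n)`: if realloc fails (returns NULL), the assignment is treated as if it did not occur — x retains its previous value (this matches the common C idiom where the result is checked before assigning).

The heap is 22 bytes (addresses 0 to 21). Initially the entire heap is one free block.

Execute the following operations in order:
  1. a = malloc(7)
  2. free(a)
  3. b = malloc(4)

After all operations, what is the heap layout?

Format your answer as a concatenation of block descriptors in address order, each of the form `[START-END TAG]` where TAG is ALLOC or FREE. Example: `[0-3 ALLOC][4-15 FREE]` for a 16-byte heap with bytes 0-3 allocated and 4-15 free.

Op 1: a = malloc(7) -> a = 0; heap: [0-6 ALLOC][7-21 FREE]
Op 2: free(a) -> (freed a); heap: [0-21 FREE]
Op 3: b = malloc(4) -> b = 0; heap: [0-3 ALLOC][4-21 FREE]

Answer: [0-3 ALLOC][4-21 FREE]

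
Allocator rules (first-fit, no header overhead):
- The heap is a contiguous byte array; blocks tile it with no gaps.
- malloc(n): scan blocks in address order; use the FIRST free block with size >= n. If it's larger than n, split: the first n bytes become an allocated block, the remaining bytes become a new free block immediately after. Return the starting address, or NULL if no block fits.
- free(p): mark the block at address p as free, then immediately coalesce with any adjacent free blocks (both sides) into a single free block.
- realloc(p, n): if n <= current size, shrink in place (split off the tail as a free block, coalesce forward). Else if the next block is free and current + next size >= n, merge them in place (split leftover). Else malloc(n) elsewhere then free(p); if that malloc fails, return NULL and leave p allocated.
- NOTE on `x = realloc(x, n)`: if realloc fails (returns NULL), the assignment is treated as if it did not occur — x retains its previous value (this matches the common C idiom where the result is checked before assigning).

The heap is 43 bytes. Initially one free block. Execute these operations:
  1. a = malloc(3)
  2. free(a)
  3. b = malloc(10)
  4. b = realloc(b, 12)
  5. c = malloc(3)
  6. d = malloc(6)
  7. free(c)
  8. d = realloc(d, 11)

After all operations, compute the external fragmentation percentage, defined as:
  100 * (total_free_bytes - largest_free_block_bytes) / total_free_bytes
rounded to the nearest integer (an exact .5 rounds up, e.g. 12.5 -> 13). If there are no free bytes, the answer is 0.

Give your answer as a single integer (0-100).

Answer: 15

Derivation:
Op 1: a = malloc(3) -> a = 0; heap: [0-2 ALLOC][3-42 FREE]
Op 2: free(a) -> (freed a); heap: [0-42 FREE]
Op 3: b = malloc(10) -> b = 0; heap: [0-9 ALLOC][10-42 FREE]
Op 4: b = realloc(b, 12) -> b = 0; heap: [0-11 ALLOC][12-42 FREE]
Op 5: c = malloc(3) -> c = 12; heap: [0-11 ALLOC][12-14 ALLOC][15-42 FREE]
Op 6: d = malloc(6) -> d = 15; heap: [0-11 ALLOC][12-14 ALLOC][15-20 ALLOC][21-42 FREE]
Op 7: free(c) -> (freed c); heap: [0-11 ALLOC][12-14 FREE][15-20 ALLOC][21-42 FREE]
Op 8: d = realloc(d, 11) -> d = 15; heap: [0-11 ALLOC][12-14 FREE][15-25 ALLOC][26-42 FREE]
Free blocks: [3 17] total_free=20 largest=17 -> 100*(20-17)/20 = 300/20 = 15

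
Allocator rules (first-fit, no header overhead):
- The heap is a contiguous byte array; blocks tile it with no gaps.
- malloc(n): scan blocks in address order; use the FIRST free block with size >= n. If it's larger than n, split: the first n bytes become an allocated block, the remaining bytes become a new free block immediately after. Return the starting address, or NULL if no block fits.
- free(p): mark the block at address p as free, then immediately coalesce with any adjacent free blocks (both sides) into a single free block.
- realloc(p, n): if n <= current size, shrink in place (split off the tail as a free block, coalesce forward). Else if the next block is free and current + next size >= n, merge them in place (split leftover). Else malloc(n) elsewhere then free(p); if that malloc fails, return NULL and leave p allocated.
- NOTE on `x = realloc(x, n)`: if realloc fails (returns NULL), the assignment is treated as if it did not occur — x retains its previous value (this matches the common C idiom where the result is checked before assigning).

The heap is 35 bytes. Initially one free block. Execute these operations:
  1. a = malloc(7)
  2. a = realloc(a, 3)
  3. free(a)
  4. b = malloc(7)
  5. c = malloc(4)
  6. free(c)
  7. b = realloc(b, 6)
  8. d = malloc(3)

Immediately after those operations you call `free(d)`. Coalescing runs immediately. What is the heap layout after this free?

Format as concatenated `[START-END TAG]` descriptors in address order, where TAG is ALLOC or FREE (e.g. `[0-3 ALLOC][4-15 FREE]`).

Op 1: a = malloc(7) -> a = 0; heap: [0-6 ALLOC][7-34 FREE]
Op 2: a = realloc(a, 3) -> a = 0; heap: [0-2 ALLOC][3-34 FREE]
Op 3: free(a) -> (freed a); heap: [0-34 FREE]
Op 4: b = malloc(7) -> b = 0; heap: [0-6 ALLOC][7-34 FREE]
Op 5: c = malloc(4) -> c = 7; heap: [0-6 ALLOC][7-10 ALLOC][11-34 FREE]
Op 6: free(c) -> (freed c); heap: [0-6 ALLOC][7-34 FREE]
Op 7: b = realloc(b, 6) -> b = 0; heap: [0-5 ALLOC][6-34 FREE]
Op 8: d = malloc(3) -> d = 6; heap: [0-5 ALLOC][6-8 ALLOC][9-34 FREE]
free(d): d = 6 -> block [6-8 ALLOC]; mark free, coalesce with adjacent free neighbors -> [0-5 ALLOC][6-34 FREE]

Answer: [0-5 ALLOC][6-34 FREE]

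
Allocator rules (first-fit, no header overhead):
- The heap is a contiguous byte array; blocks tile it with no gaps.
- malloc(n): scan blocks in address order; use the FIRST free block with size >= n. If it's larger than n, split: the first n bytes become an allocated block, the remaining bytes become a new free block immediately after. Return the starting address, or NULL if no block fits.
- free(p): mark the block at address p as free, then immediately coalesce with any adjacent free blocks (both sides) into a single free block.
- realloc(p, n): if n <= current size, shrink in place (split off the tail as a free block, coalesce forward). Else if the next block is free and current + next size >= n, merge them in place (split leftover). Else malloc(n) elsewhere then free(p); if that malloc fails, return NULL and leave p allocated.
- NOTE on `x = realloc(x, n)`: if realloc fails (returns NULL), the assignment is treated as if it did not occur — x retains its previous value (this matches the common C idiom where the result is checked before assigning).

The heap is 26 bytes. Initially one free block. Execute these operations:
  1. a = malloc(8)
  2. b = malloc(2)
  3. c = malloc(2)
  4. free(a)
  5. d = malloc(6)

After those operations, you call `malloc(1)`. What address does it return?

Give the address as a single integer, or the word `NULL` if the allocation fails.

Op 1: a = malloc(8) -> a = 0; heap: [0-7 ALLOC][8-25 FREE]
Op 2: b = malloc(2) -> b = 8; heap: [0-7 ALLOC][8-9 ALLOC][10-25 FREE]
Op 3: c = malloc(2) -> c = 10; heap: [0-7 ALLOC][8-9 ALLOC][10-11 ALLOC][12-25 FREE]
Op 4: free(a) -> (freed a); heap: [0-7 FREE][8-9 ALLOC][10-11 ALLOC][12-25 FREE]
Op 5: d = malloc(6) -> d = 0; heap: [0-5 ALLOC][6-7 FREE][8-9 ALLOC][10-11 ALLOC][12-25 FREE]
malloc(1): first-fit scan over [0-5 ALLOC][6-7 FREE][8-9 ALLOC][10-11 ALLOC][12-25 FREE] -> 6

Answer: 6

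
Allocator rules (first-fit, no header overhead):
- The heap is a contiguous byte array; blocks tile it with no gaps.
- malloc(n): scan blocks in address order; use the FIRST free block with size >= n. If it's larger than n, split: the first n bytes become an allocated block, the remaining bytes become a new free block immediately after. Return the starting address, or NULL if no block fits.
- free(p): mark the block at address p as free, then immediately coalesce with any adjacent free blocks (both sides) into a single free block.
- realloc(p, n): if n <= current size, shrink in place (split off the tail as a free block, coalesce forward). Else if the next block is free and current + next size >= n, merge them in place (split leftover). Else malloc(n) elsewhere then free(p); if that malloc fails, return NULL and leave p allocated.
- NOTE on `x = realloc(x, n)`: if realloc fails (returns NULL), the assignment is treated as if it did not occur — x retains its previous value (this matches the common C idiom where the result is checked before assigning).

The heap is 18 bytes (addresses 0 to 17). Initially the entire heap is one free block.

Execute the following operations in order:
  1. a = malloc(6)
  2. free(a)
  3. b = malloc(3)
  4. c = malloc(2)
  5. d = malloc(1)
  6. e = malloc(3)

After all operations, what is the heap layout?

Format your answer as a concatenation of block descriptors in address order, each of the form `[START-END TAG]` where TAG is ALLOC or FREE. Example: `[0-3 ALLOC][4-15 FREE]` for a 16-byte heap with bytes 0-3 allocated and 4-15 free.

Op 1: a = malloc(6) -> a = 0; heap: [0-5 ALLOC][6-17 FREE]
Op 2: free(a) -> (freed a); heap: [0-17 FREE]
Op 3: b = malloc(3) -> b = 0; heap: [0-2 ALLOC][3-17 FREE]
Op 4: c = malloc(2) -> c = 3; heap: [0-2 ALLOC][3-4 ALLOC][5-17 FREE]
Op 5: d = malloc(1) -> d = 5; heap: [0-2 ALLOC][3-4 ALLOC][5-5 ALLOC][6-17 FREE]
Op 6: e = malloc(3) -> e = 6; heap: [0-2 ALLOC][3-4 ALLOC][5-5 ALLOC][6-8 ALLOC][9-17 FREE]

Answer: [0-2 ALLOC][3-4 ALLOC][5-5 ALLOC][6-8 ALLOC][9-17 FREE]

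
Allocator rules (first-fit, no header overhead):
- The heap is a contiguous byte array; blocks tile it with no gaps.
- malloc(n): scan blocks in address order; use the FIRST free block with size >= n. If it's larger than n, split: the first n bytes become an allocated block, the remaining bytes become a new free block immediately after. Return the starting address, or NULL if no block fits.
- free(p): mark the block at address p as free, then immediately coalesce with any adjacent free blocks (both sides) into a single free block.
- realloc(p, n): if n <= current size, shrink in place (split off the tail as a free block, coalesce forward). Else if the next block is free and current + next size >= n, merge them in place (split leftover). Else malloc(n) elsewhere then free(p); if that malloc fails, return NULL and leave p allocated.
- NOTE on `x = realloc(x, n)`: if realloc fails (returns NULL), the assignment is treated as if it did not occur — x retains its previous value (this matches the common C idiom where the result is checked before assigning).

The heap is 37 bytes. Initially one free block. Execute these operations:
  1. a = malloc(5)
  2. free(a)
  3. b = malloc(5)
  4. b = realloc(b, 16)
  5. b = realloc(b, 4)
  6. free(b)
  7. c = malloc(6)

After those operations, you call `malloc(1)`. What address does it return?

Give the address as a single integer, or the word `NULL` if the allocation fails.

Answer: 6

Derivation:
Op 1: a = malloc(5) -> a = 0; heap: [0-4 ALLOC][5-36 FREE]
Op 2: free(a) -> (freed a); heap: [0-36 FREE]
Op 3: b = malloc(5) -> b = 0; heap: [0-4 ALLOC][5-36 FREE]
Op 4: b = realloc(b, 16) -> b = 0; heap: [0-15 ALLOC][16-36 FREE]
Op 5: b = realloc(b, 4) -> b = 0; heap: [0-3 ALLOC][4-36 FREE]
Op 6: free(b) -> (freed b); heap: [0-36 FREE]
Op 7: c = malloc(6) -> c = 0; heap: [0-5 ALLOC][6-36 FREE]
malloc(1): first-fit scan over [0-5 ALLOC][6-36 FREE] -> 6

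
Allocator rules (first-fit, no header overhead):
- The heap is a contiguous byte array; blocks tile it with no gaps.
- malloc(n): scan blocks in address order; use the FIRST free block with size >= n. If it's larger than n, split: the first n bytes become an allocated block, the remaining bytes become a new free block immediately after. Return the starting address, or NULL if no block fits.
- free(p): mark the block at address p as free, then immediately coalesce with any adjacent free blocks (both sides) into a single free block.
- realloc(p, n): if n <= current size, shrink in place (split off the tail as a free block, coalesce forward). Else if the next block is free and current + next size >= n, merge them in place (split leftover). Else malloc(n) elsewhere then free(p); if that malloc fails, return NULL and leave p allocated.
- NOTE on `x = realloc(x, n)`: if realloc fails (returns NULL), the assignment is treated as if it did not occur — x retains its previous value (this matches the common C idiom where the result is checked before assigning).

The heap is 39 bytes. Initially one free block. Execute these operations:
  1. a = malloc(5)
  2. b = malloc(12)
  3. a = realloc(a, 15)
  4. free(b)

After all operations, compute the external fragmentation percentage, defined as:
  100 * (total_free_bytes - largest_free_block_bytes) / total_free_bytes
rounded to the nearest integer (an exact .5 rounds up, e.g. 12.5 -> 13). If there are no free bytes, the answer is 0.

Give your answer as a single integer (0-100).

Op 1: a = malloc(5) -> a = 0; heap: [0-4 ALLOC][5-38 FREE]
Op 2: b = malloc(12) -> b = 5; heap: [0-4 ALLOC][5-16 ALLOC][17-38 FREE]
Op 3: a = realloc(a, 15) -> a = 17; heap: [0-4 FREE][5-16 ALLOC][17-31 ALLOC][32-38 FREE]
Op 4: free(b) -> (freed b); heap: [0-16 FREE][17-31 ALLOC][32-38 FREE]
Free blocks: [17 7] total_free=24 largest=17 -> 100*(24-17)/24 = 700/24 ≈ 29.167 -> rounds to 29

Answer: 29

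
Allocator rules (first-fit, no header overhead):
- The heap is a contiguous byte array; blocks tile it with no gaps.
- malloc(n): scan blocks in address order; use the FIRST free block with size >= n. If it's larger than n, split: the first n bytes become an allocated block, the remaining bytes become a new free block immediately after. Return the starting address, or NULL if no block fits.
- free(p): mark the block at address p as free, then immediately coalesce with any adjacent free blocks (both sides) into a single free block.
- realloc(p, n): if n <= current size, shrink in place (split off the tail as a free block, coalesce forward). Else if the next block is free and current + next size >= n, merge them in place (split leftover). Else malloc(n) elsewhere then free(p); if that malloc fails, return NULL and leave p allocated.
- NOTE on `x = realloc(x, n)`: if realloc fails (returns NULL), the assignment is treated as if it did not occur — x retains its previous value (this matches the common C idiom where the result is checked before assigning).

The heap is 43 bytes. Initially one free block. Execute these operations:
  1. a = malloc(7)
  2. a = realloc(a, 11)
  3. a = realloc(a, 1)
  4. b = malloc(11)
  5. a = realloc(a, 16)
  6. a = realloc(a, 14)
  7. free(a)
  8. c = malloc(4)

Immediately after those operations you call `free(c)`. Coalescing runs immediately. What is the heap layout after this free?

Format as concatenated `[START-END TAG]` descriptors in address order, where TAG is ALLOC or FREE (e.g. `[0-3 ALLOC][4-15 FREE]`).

Op 1: a = malloc(7) -> a = 0; heap: [0-6 ALLOC][7-42 FREE]
Op 2: a = realloc(a, 11) -> a = 0; heap: [0-10 ALLOC][11-42 FREE]
Op 3: a = realloc(a, 1) -> a = 0; heap: [0-0 ALLOC][1-42 FREE]
Op 4: b = malloc(11) -> b = 1; heap: [0-0 ALLOC][1-11 ALLOC][12-42 FREE]
Op 5: a = realloc(a, 16) -> a = 12; heap: [0-0 FREE][1-11 ALLOC][12-27 ALLOC][28-42 FREE]
Op 6: a = realloc(a, 14) -> a = 12; heap: [0-0 FREE][1-11 ALLOC][12-25 ALLOC][26-42 FREE]
Op 7: free(a) -> (freed a); heap: [0-0 FREE][1-11 ALLOC][12-42 FREE]
Op 8: c = malloc(4) -> c = 12; heap: [0-0 FREE][1-11 ALLOC][12-15 ALLOC][16-42 FREE]
free(c): c = 12 -> block [12-15 ALLOC]; mark free, coalesce with adjacent free neighbors -> [0-0 FREE][1-11 ALLOC][12-42 FREE]

Answer: [0-0 FREE][1-11 ALLOC][12-42 FREE]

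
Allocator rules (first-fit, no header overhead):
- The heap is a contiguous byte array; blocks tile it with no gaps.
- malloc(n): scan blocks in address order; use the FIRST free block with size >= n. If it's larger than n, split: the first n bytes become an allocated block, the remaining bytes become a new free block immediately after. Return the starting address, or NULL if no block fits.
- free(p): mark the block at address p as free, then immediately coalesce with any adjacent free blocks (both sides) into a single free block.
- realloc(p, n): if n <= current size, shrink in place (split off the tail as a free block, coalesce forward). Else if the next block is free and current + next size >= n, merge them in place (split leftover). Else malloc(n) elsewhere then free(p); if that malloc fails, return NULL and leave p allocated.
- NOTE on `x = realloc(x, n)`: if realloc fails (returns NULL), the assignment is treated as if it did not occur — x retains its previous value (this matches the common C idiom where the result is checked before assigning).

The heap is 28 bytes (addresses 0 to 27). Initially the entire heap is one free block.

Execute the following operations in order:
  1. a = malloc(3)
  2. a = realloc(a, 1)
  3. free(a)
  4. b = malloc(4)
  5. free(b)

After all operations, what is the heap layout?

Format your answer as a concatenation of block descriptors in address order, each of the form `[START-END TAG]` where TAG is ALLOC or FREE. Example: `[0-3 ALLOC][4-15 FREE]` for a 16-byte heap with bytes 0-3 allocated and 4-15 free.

Op 1: a = malloc(3) -> a = 0; heap: [0-2 ALLOC][3-27 FREE]
Op 2: a = realloc(a, 1) -> a = 0; heap: [0-0 ALLOC][1-27 FREE]
Op 3: free(a) -> (freed a); heap: [0-27 FREE]
Op 4: b = malloc(4) -> b = 0; heap: [0-3 ALLOC][4-27 FREE]
Op 5: free(b) -> (freed b); heap: [0-27 FREE]

Answer: [0-27 FREE]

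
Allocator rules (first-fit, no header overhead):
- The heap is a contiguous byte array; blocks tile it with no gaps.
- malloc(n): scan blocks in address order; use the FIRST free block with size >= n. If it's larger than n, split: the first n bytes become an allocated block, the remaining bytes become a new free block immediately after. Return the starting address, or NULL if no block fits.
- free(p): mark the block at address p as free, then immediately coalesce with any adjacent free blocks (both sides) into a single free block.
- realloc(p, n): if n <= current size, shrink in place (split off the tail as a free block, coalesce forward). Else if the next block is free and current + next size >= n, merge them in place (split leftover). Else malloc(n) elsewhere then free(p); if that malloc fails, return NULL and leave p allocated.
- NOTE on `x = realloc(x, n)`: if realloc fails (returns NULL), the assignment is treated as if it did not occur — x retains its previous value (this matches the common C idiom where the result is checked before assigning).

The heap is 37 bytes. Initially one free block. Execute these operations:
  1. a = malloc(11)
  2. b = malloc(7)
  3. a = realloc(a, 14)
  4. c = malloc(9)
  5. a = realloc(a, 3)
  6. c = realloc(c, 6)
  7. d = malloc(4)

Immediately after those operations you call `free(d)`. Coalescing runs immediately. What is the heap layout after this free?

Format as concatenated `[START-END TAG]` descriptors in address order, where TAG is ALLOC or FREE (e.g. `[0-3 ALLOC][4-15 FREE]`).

Answer: [0-5 ALLOC][6-10 FREE][11-17 ALLOC][18-20 ALLOC][21-36 FREE]

Derivation:
Op 1: a = malloc(11) -> a = 0; heap: [0-10 ALLOC][11-36 FREE]
Op 2: b = malloc(7) -> b = 11; heap: [0-10 ALLOC][11-17 ALLOC][18-36 FREE]
Op 3: a = realloc(a, 14) -> a = 18; heap: [0-10 FREE][11-17 ALLOC][18-31 ALLOC][32-36 FREE]
Op 4: c = malloc(9) -> c = 0; heap: [0-8 ALLOC][9-10 FREE][11-17 ALLOC][18-31 ALLOC][32-36 FREE]
Op 5: a = realloc(a, 3) -> a = 18; heap: [0-8 ALLOC][9-10 FREE][11-17 ALLOC][18-20 ALLOC][21-36 FREE]
Op 6: c = realloc(c, 6) -> c = 0; heap: [0-5 ALLOC][6-10 FREE][11-17 ALLOC][18-20 ALLOC][21-36 FREE]
Op 7: d = malloc(4) -> d = 6; heap: [0-5 ALLOC][6-9 ALLOC][10-10 FREE][11-17 ALLOC][18-20 ALLOC][21-36 FREE]
free(d): d = 6 -> block [6-9 ALLOC]; mark free, coalesce with adjacent free neighbors -> [0-5 ALLOC][6-10 FREE][11-17 ALLOC][18-20 ALLOC][21-36 FREE]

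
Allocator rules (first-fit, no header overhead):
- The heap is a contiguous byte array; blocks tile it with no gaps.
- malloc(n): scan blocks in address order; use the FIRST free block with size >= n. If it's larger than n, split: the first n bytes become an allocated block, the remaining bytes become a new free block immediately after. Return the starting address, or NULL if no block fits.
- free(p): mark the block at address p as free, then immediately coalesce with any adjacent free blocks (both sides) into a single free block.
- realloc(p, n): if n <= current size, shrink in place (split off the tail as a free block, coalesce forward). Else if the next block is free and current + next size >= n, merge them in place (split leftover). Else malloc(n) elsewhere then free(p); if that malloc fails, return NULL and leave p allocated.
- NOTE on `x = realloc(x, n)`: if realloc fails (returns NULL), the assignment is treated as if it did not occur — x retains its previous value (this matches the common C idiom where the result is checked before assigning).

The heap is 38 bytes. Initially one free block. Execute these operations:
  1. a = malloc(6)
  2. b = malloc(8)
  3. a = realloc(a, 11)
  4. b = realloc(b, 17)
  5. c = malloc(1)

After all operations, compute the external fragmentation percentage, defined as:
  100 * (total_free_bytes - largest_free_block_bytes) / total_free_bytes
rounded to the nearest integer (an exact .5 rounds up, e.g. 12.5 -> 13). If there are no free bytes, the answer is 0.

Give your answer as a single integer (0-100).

Op 1: a = malloc(6) -> a = 0; heap: [0-5 ALLOC][6-37 FREE]
Op 2: b = malloc(8) -> b = 6; heap: [0-5 ALLOC][6-13 ALLOC][14-37 FREE]
Op 3: a = realloc(a, 11) -> a = 14; heap: [0-5 FREE][6-13 ALLOC][14-24 ALLOC][25-37 FREE]
Op 4: b = realloc(b, 17) -> NULL (b unchanged); heap: [0-5 FREE][6-13 ALLOC][14-24 ALLOC][25-37 FREE]
Op 5: c = malloc(1) -> c = 0; heap: [0-0 ALLOC][1-5 FREE][6-13 ALLOC][14-24 ALLOC][25-37 FREE]
Free blocks: [5 13] total_free=18 largest=13 -> 100*(18-13)/18 = 500/18 ≈ 27.778 -> rounds to 28

Answer: 28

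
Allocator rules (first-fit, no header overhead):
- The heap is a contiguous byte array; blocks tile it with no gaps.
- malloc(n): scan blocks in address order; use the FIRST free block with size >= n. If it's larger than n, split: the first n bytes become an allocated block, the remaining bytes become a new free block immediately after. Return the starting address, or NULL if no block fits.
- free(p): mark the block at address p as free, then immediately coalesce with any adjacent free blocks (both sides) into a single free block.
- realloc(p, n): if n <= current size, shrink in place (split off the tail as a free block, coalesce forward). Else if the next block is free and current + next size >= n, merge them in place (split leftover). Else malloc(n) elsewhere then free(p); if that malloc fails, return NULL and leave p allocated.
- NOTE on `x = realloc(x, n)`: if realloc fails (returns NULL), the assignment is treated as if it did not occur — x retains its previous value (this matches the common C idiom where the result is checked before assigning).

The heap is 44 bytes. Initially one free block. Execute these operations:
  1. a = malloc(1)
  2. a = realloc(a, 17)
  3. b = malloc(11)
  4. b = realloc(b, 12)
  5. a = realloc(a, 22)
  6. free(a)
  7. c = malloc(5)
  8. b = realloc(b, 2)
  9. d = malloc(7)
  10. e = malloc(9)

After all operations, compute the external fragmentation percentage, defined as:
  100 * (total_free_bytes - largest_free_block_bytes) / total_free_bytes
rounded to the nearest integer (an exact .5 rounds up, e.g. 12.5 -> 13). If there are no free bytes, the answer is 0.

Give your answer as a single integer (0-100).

Op 1: a = malloc(1) -> a = 0; heap: [0-0 ALLOC][1-43 FREE]
Op 2: a = realloc(a, 17) -> a = 0; heap: [0-16 ALLOC][17-43 FREE]
Op 3: b = malloc(11) -> b = 17; heap: [0-16 ALLOC][17-27 ALLOC][28-43 FREE]
Op 4: b = realloc(b, 12) -> b = 17; heap: [0-16 ALLOC][17-28 ALLOC][29-43 FREE]
Op 5: a = realloc(a, 22) -> NULL (a unchanged); heap: [0-16 ALLOC][17-28 ALLOC][29-43 FREE]
Op 6: free(a) -> (freed a); heap: [0-16 FREE][17-28 ALLOC][29-43 FREE]
Op 7: c = malloc(5) -> c = 0; heap: [0-4 ALLOC][5-16 FREE][17-28 ALLOC][29-43 FREE]
Op 8: b = realloc(b, 2) -> b = 17; heap: [0-4 ALLOC][5-16 FREE][17-18 ALLOC][19-43 FREE]
Op 9: d = malloc(7) -> d = 5; heap: [0-4 ALLOC][5-11 ALLOC][12-16 FREE][17-18 ALLOC][19-43 FREE]
Op 10: e = malloc(9) -> e = 19; heap: [0-4 ALLOC][5-11 ALLOC][12-16 FREE][17-18 ALLOC][19-27 ALLOC][28-43 FREE]
Free blocks: [5 16] total_free=21 largest=16 -> 100*(21-16)/21 = 500/21 ≈ 23.810 -> rounds to 24

Answer: 24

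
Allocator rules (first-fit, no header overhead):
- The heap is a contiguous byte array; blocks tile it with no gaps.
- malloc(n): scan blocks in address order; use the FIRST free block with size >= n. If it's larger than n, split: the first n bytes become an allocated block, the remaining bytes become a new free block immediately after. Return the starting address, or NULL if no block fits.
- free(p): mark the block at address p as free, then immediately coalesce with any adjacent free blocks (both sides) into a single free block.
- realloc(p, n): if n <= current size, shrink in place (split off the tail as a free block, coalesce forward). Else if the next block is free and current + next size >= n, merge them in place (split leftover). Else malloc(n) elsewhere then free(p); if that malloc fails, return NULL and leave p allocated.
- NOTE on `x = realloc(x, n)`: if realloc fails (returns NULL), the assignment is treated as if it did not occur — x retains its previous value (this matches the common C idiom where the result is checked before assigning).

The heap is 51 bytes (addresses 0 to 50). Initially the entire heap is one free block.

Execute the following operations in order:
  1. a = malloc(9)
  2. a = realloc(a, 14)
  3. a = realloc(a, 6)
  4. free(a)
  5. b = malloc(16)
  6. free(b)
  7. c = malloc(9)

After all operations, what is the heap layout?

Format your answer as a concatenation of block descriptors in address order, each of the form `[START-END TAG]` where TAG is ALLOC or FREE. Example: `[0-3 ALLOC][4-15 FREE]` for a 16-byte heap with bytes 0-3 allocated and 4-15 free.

Op 1: a = malloc(9) -> a = 0; heap: [0-8 ALLOC][9-50 FREE]
Op 2: a = realloc(a, 14) -> a = 0; heap: [0-13 ALLOC][14-50 FREE]
Op 3: a = realloc(a, 6) -> a = 0; heap: [0-5 ALLOC][6-50 FREE]
Op 4: free(a) -> (freed a); heap: [0-50 FREE]
Op 5: b = malloc(16) -> b = 0; heap: [0-15 ALLOC][16-50 FREE]
Op 6: free(b) -> (freed b); heap: [0-50 FREE]
Op 7: c = malloc(9) -> c = 0; heap: [0-8 ALLOC][9-50 FREE]

Answer: [0-8 ALLOC][9-50 FREE]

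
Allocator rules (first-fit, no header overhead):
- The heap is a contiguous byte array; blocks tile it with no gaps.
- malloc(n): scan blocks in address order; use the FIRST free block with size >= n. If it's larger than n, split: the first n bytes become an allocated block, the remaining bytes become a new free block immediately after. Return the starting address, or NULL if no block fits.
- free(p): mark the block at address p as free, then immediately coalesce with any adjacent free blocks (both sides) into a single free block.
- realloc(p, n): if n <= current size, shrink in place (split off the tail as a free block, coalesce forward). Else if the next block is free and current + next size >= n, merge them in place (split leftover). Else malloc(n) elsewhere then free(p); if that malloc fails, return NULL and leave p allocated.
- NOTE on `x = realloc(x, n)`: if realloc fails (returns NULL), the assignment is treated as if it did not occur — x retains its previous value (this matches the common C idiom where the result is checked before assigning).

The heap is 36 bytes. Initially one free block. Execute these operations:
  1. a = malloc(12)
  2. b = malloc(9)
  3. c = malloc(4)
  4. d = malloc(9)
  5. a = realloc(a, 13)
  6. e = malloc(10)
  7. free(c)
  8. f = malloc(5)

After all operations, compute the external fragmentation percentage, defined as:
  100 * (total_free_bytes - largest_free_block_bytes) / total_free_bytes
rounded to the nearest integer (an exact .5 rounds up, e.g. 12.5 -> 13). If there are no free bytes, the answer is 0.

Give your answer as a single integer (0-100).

Op 1: a = malloc(12) -> a = 0; heap: [0-11 ALLOC][12-35 FREE]
Op 2: b = malloc(9) -> b = 12; heap: [0-11 ALLOC][12-20 ALLOC][21-35 FREE]
Op 3: c = malloc(4) -> c = 21; heap: [0-11 ALLOC][12-20 ALLOC][21-24 ALLOC][25-35 FREE]
Op 4: d = malloc(9) -> d = 25; heap: [0-11 ALLOC][12-20 ALLOC][21-24 ALLOC][25-33 ALLOC][34-35 FREE]
Op 5: a = realloc(a, 13) -> NULL (a unchanged); heap: [0-11 ALLOC][12-20 ALLOC][21-24 ALLOC][25-33 ALLOC][34-35 FREE]
Op 6: e = malloc(10) -> e = NULL; heap: [0-11 ALLOC][12-20 ALLOC][21-24 ALLOC][25-33 ALLOC][34-35 FREE]
Op 7: free(c) -> (freed c); heap: [0-11 ALLOC][12-20 ALLOC][21-24 FREE][25-33 ALLOC][34-35 FREE]
Op 8: f = malloc(5) -> f = NULL; heap: [0-11 ALLOC][12-20 ALLOC][21-24 FREE][25-33 ALLOC][34-35 FREE]
Free blocks: [4 2] total_free=6 largest=4 -> 100*(6-4)/6 = 200/6 ≈ 33.333 -> rounds to 33

Answer: 33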